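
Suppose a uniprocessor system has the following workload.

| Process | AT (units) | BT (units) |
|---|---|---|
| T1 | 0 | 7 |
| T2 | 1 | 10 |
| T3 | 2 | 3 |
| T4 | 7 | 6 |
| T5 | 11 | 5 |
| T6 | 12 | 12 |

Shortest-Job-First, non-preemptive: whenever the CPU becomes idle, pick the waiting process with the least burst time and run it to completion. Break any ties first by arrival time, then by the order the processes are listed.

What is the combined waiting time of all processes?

52

Gantt: | T1 0-7 | T3 7-10 | T4 10-16 | T5 16-21 | T2 21-31 | T6 31-43 |
Completion: T1=7  T2=31  T3=10  T4=16  T5=21  T6=43
Turnaround (C−A): T1=7  T2=30  T3=8  T4=9  T5=10  T6=31
Waiting = turnaround − burst: T1=0, T2=20, T3=5, T4=3, T5=5, T6=19
Total waiting = 0 + 20 + 5 + 3 + 5 + 19 = 52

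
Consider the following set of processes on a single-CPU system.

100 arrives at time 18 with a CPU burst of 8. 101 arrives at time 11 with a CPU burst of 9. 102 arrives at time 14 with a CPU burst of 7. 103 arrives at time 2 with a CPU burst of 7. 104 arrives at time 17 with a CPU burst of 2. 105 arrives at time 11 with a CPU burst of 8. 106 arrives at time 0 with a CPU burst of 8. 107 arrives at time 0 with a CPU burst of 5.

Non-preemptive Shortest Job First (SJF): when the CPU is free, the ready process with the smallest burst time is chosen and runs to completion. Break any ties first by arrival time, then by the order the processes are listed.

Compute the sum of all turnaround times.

Schedule: | 107 0-5 | 103 5-12 | 106 12-20 | 104 20-22 | 102 22-29 | 105 29-37 | 100 37-45 | 101 45-54 |
Completion: 100=45  101=54  102=29  103=12  104=22  105=37  106=20  107=5
Turnaround (C−A): 100=27  101=43  102=15  103=10  104=5  105=26  106=20  107=5
Turnaround = completion − arrival: 100=27, 101=43, 102=15, 103=10, 104=5, 105=26, 106=20, 107=5
Total turnaround = 27 + 43 + 15 + 10 + 5 + 26 + 20 + 5 = 151

151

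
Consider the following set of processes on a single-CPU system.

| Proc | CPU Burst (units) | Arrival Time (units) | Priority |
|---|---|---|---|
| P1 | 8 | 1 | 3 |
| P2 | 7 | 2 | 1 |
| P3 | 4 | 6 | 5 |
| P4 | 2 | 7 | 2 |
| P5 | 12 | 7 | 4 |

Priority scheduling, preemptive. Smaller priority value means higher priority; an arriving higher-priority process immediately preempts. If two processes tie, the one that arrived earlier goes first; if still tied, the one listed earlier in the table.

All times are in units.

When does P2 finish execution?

9

Schedule: | idle 0-1 | P1 1-2 | P2 2-9 | P4 9-11 | P1 11-18 | P5 18-30 | P3 30-34 |
Completion: P1=18  P2=9  P3=34  P4=11  P5=30
Turnaround (C−A): P1=17  P2=7  P3=28  P4=4  P5=23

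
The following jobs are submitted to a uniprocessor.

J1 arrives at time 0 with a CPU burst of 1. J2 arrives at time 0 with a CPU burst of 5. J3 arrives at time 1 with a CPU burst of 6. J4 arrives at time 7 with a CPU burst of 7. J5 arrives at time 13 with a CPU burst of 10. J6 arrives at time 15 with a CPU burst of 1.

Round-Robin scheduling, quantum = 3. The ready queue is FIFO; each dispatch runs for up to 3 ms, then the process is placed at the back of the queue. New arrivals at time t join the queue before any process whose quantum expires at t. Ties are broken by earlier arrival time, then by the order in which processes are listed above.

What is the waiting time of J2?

4

Gantt: | J1 0-1 | J2 1-4 | J3 4-7 | J2 7-9 | J4 9-12 | J3 12-15 | J4 15-18 | J5 18-21 | J6 21-22 | J4 22-23 | J5 23-30 |
Completion: J1=1  J2=9  J3=15  J4=23  J5=30  J6=22
Turnaround (C−A): J1=1  J2=9  J3=14  J4=16  J5=17  J6=7
Waiting(J2) = turnaround − burst = 9 − 5 = 4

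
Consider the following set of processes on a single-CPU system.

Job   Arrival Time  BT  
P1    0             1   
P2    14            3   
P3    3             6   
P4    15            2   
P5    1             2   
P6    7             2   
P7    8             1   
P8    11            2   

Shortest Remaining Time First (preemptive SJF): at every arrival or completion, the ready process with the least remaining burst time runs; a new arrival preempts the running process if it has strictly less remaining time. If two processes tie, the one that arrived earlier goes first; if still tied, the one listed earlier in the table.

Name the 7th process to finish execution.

P2

Gantt: | P1 0-1 | P5 1-3 | P3 3-9 | P7 9-10 | P6 10-12 | P8 12-14 | P2 14-17 | P4 17-19 |
Completion: P1=1  P2=17  P3=9  P4=19  P5=3  P6=12  P7=10  P8=14
Finish order: P1 → P5 → P3 → P7 → P6 → P8 → P2 → P4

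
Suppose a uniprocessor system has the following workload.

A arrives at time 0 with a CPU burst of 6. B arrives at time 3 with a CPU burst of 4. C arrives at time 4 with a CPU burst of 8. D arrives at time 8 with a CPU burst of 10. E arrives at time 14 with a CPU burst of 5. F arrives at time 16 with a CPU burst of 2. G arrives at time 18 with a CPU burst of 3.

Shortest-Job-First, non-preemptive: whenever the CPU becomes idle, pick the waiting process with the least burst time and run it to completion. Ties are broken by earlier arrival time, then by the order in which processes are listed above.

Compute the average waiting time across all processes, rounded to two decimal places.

6.00

Schedule: | A 0-6 | B 6-10 | C 10-18 | F 18-20 | G 20-23 | E 23-28 | D 28-38 |
Completion: A=6  B=10  C=18  D=38  E=28  F=20  G=23
Turnaround (C−A): A=6  B=7  C=14  D=30  E=14  F=4  G=5
Waiting times: A=0, B=3, C=6, D=20, E=9, F=2, G=2
Average waiting = (0+3+6+20+9+2+2) / 7 = 42/7 = 6.00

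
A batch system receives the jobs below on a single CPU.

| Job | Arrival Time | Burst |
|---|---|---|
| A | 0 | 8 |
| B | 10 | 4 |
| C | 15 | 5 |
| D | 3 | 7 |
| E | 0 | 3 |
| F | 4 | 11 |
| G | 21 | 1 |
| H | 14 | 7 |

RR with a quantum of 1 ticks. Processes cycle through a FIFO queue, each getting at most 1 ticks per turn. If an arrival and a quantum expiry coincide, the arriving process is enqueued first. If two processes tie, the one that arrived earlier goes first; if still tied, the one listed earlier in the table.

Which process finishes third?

Schedule: | A 0-1 | E 1-2 | A 2-3 | E 3-4 | D 4-5 | A 5-6 | F 6-7 | E 7-8 | D 8-9 | A 9-10 | F 10-11 | D 11-12 | B 12-13 | A 13-14 | F 14-15 | D 15-16 | B 16-17 | H 17-18 | A 18-19 | C 19-20 | F 20-21 | D 21-22 | B 22-23 | H 23-24 | A 24-25 | C 25-26 | G 26-27 | F 27-28 | D 28-29 | B 29-30 | H 30-31 | A 31-32 | C 32-33 | F 33-34 | D 34-35 | H 35-36 | C 36-37 | F 37-38 | H 38-39 | C 39-40 | F 40-41 | H 41-42 | F 42-43 | H 43-44 | F 44-46 |
Completion: A=32  B=30  C=40  D=35  E=8  F=46  G=27  H=44
Turnaround (C−A): A=32  B=20  C=25  D=32  E=8  F=42  G=6  H=30
Finish order: E → G → B → A → D → C → H → F

B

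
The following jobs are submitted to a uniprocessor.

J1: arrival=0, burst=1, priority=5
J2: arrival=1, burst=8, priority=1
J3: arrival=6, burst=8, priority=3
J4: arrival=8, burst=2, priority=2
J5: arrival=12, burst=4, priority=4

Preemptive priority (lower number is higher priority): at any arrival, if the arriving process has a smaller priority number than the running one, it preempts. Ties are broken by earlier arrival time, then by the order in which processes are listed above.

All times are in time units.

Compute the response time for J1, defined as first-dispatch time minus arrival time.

0

Schedule: | J1 0-1 | J2 1-9 | J4 9-11 | J3 11-19 | J5 19-23 |
Completion: J1=1  J2=9  J3=19  J4=11  J5=23
Response(J1) = first start − arrival = 0 − 0 = 0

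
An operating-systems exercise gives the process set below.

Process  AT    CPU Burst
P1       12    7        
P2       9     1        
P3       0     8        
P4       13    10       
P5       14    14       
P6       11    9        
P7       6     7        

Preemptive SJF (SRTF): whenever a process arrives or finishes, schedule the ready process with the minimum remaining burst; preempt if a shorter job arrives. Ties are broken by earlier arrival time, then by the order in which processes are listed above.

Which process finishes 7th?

Timeline: | P3 0-8 | P7 8-9 | P2 9-10 | P7 10-16 | P1 16-23 | P6 23-32 | P4 32-42 | P5 42-56 |
Completion: P1=23  P2=10  P3=8  P4=42  P5=56  P6=32  P7=16
Finish order: P3 → P2 → P7 → P1 → P6 → P4 → P5

P5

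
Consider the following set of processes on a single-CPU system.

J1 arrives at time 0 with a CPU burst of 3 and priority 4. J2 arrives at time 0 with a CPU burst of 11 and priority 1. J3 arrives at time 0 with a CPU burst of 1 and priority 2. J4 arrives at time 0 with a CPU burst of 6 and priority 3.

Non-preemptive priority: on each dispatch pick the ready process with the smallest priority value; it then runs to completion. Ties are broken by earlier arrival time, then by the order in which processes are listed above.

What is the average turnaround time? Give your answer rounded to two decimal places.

15.50

Schedule: | J2 0-11 | J3 11-12 | J4 12-18 | J1 18-21 |
Completion: J1=21  J2=11  J3=12  J4=18
Turnaround (C−A): J1=21  J2=11  J3=12  J4=18
Turnaround times: J1=21, J2=11, J3=12, J4=18
Average turnaround = (21+11+12+18) / 4 = 62/4 = 15.50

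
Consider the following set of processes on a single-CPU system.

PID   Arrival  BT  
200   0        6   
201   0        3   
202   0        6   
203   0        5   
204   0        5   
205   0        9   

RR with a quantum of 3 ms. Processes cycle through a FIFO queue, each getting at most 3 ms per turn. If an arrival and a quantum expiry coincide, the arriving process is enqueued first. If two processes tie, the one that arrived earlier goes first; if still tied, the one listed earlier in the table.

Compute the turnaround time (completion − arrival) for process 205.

Timeline: | 200 0-3 | 201 3-6 | 202 6-9 | 203 9-12 | 204 12-15 | 205 15-18 | 200 18-21 | 202 21-24 | 203 24-26 | 204 26-28 | 205 28-34 |
Completion: 200=21  201=6  202=24  203=26  204=28  205=34
Turnaround(205) = completion − arrival = 34 − 0 = 34

34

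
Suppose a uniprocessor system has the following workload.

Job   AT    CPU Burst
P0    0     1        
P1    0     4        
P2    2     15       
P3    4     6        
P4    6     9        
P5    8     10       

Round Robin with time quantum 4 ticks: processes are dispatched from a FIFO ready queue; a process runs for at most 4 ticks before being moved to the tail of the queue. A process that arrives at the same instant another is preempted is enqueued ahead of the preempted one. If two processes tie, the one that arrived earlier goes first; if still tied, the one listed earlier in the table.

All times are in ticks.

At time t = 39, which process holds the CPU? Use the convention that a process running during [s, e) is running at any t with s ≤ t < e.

P4

Timeline: | P0 0-1 | P1 1-5 | P2 5-9 | P3 9-13 | P4 13-17 | P5 17-21 | P2 21-25 | P3 25-27 | P4 27-31 | P5 31-35 | P2 35-39 | P4 39-40 | P5 40-42 | P2 42-45 |
Completion: P0=1  P1=5  P2=45  P3=27  P4=40  P5=42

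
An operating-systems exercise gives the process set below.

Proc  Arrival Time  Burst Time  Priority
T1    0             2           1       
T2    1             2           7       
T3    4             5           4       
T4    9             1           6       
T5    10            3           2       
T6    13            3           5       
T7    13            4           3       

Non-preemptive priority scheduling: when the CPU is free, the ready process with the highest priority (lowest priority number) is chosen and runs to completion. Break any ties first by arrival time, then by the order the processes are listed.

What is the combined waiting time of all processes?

5

Timeline: | T1 0-2 | T2 2-4 | T3 4-9 | T4 9-10 | T5 10-13 | T7 13-17 | T6 17-20 |
Completion: T1=2  T2=4  T3=9  T4=10  T5=13  T6=20  T7=17
Waiting = turnaround − burst: T1=0, T2=1, T3=0, T4=0, T5=0, T6=4, T7=0
Total waiting = 0 + 1 + 0 + 0 + 0 + 4 + 0 = 5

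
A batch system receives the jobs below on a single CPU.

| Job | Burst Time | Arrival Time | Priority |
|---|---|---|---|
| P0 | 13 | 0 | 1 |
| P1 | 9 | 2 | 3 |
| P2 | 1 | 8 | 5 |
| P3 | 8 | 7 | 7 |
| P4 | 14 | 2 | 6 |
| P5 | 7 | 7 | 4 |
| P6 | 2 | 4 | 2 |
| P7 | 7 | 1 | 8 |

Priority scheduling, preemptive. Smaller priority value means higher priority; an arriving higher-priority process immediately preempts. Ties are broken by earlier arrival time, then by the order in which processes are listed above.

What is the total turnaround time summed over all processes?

245

Timeline: | P0 0-13 | P6 13-15 | P1 15-24 | P5 24-31 | P2 31-32 | P4 32-46 | P3 46-54 | P7 54-61 |
Completion: P0=13  P1=24  P2=32  P3=54  P4=46  P5=31  P6=15  P7=61
Turnaround (C−A): P0=13  P1=22  P2=24  P3=47  P4=44  P5=24  P6=11  P7=60
Turnaround = completion − arrival: P0=13, P1=22, P2=24, P3=47, P4=44, P5=24, P6=11, P7=60
Total turnaround = 13 + 22 + 24 + 47 + 44 + 24 + 11 + 60 = 245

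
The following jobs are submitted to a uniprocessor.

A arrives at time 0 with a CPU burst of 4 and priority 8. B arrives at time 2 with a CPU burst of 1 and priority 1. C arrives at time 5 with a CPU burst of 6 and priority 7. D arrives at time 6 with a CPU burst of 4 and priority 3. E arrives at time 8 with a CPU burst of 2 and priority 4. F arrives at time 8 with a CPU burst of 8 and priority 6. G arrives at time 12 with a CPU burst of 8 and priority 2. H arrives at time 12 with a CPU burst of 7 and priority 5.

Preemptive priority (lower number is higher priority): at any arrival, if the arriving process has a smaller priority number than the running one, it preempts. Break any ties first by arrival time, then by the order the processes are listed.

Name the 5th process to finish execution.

Schedule: | A 0-2 | B 2-3 | A 3-5 | C 5-6 | D 6-10 | E 10-12 | G 12-20 | H 20-27 | F 27-35 | C 35-40 |
Completion: A=5  B=3  C=40  D=10  E=12  F=35  G=20  H=27
Turnaround (C−A): A=5  B=1  C=35  D=4  E=4  F=27  G=8  H=15
Finish order: B → A → D → E → G → H → F → C

G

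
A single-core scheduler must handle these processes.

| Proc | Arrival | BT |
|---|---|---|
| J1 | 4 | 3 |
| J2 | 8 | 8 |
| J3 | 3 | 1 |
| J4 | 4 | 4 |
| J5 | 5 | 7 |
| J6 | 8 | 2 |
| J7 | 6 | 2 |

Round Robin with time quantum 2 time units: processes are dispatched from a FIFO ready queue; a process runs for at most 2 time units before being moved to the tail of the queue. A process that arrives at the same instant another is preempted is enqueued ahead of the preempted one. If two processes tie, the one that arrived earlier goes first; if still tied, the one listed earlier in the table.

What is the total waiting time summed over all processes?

58

Schedule: | idle 0-3 | J3 3-4 | J1 4-6 | J4 6-8 | J5 8-10 | J7 10-12 | J1 12-13 | J2 13-15 | J6 15-17 | J4 17-19 | J5 19-21 | J2 21-23 | J5 23-25 | J2 25-27 | J5 27-28 | J2 28-30 |
Completion: J1=13  J2=30  J3=4  J4=19  J5=28  J6=17  J7=12
Turnaround (C−A): J1=9  J2=22  J3=1  J4=15  J5=23  J6=9  J7=6
Waiting = turnaround − burst: J1=6, J2=14, J3=0, J4=11, J5=16, J6=7, J7=4
Total waiting = 6 + 14 + 0 + 11 + 16 + 7 + 4 = 58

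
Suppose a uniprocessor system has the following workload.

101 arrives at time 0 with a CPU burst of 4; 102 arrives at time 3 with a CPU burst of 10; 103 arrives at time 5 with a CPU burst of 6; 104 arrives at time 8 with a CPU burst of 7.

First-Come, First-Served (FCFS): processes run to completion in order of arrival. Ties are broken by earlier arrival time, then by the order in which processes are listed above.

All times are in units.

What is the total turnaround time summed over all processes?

49

Schedule: | 101 0-4 | 102 4-14 | 103 14-20 | 104 20-27 |
Completion: 101=4  102=14  103=20  104=27
Turnaround = completion − arrival: 101=4, 102=11, 103=15, 104=19
Total turnaround = 4 + 11 + 15 + 19 = 49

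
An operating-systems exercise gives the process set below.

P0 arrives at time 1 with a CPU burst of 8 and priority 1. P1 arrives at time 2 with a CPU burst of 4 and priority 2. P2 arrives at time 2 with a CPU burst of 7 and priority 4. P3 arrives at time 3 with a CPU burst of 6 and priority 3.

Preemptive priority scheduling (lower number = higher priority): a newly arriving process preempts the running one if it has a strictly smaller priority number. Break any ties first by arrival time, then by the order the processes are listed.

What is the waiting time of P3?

Timeline: | idle 0-1 | P0 1-9 | P1 9-13 | P3 13-19 | P2 19-26 |
Completion: P0=9  P1=13  P2=26  P3=19
Turnaround (C−A): P0=8  P1=11  P2=24  P3=16
Waiting(P3) = turnaround − burst = 16 − 6 = 10

10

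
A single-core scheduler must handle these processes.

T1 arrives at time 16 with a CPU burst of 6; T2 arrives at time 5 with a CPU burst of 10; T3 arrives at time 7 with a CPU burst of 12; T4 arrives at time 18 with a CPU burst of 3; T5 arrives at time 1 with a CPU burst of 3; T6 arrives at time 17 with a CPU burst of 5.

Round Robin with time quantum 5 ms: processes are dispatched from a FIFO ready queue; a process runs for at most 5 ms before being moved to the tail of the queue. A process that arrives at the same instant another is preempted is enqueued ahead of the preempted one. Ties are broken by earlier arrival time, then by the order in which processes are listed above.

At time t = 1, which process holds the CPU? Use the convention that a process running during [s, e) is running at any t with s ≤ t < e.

Schedule: | idle 0-1 | T5 1-4 | idle 4-5 | T2 5-10 | T3 10-15 | T2 15-20 | T3 20-25 | T1 25-30 | T6 30-35 | T4 35-38 | T3 38-40 | T1 40-41 |
Completion: T1=41  T2=20  T3=40  T4=38  T5=4  T6=35
Turnaround (C−A): T1=25  T2=15  T3=33  T4=20  T5=3  T6=18

T5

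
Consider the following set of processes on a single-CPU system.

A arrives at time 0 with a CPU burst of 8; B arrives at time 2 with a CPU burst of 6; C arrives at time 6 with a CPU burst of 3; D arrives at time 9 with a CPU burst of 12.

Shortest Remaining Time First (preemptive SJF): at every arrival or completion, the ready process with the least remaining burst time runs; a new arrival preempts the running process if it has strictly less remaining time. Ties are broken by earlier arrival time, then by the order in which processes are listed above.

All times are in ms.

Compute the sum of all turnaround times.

48

Gantt: | A 0-8 | C 8-11 | B 11-17 | D 17-29 |
Completion: A=8  B=17  C=11  D=29
Turnaround (C−A): A=8  B=15  C=5  D=20
Turnaround = completion − arrival: A=8, B=15, C=5, D=20
Total turnaround = 8 + 15 + 5 + 20 = 48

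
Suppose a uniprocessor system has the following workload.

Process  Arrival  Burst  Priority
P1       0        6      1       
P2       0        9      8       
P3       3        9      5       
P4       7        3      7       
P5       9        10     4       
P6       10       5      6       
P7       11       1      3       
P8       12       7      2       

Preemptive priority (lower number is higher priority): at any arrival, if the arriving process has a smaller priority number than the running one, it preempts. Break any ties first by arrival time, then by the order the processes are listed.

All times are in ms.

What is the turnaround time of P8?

Gantt: | P1 0-6 | P3 6-9 | P5 9-11 | P7 11-12 | P8 12-19 | P5 19-27 | P3 27-33 | P6 33-38 | P4 38-41 | P2 41-50 |
Completion: P1=6  P2=50  P3=33  P4=41  P5=27  P6=38  P7=12  P8=19
Turnaround (C−A): P1=6  P2=50  P3=30  P4=34  P5=18  P6=28  P7=1  P8=7
Turnaround(P8) = completion − arrival = 19 − 12 = 7

7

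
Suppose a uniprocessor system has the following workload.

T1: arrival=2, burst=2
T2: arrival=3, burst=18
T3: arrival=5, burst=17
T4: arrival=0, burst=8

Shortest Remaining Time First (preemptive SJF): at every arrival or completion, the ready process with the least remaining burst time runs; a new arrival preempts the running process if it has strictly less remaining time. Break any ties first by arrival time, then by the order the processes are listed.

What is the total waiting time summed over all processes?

Gantt: | T4 0-2 | T1 2-4 | T4 4-10 | T3 10-27 | T2 27-45 |
Completion: T1=4  T2=45  T3=27  T4=10
Turnaround (C−A): T1=2  T2=42  T3=22  T4=10
Waiting = turnaround − burst: T1=0, T2=24, T3=5, T4=2
Total waiting = 0 + 24 + 5 + 2 = 31

31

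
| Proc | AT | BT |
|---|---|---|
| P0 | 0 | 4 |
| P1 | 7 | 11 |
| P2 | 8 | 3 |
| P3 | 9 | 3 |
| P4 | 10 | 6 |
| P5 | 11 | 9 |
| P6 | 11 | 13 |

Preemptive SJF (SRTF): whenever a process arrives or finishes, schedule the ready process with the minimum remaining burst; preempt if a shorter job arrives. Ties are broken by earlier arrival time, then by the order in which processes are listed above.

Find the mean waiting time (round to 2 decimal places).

Timeline: | P0 0-4 | idle 4-7 | P1 7-8 | P2 8-11 | P3 11-14 | P4 14-20 | P5 20-29 | P1 29-39 | P6 39-52 |
Completion: P0=4  P1=39  P2=11  P3=14  P4=20  P5=29  P6=52
Turnaround (C−A): P0=4  P1=32  P2=3  P3=5  P4=10  P5=18  P6=41
Waiting times: P0=0, P1=21, P2=0, P3=2, P4=4, P5=9, P6=28
Average waiting = (0+21+0+2+4+9+28) / 7 = 64/7 = 9.14

9.14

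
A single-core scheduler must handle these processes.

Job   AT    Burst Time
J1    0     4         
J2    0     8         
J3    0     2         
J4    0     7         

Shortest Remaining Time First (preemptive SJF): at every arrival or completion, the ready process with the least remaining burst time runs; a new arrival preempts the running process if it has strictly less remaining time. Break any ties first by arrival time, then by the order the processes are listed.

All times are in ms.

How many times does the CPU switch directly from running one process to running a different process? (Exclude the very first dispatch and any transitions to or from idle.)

3

Schedule: | J3 0-2 | J1 2-6 | J4 6-13 | J2 13-21 |
Completion: J1=6  J2=21  J3=2  J4=13
Turnaround (C−A): J1=6  J2=21  J3=2  J4=13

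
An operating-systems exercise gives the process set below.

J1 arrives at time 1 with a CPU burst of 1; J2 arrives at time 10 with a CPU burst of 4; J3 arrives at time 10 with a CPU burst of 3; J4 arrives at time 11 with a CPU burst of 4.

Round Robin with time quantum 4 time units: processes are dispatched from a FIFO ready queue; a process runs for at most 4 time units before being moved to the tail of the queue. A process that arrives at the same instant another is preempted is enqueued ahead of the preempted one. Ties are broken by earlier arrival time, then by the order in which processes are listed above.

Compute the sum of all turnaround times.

22

Gantt: | idle 0-1 | J1 1-2 | idle 2-10 | J2 10-14 | J3 14-17 | J4 17-21 |
Completion: J1=2  J2=14  J3=17  J4=21
Turnaround = completion − arrival: J1=1, J2=4, J3=7, J4=10
Total turnaround = 1 + 4 + 7 + 10 = 22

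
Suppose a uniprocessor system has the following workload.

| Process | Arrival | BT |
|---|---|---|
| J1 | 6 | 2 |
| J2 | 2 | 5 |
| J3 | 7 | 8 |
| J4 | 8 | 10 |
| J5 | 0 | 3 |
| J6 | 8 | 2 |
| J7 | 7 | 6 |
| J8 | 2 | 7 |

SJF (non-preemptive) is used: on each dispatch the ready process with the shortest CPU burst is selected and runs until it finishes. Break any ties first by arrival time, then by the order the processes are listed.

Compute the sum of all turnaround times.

112

Gantt: | J5 0-3 | J2 3-8 | J1 8-10 | J6 10-12 | J7 12-18 | J8 18-25 | J3 25-33 | J4 33-43 |
Completion: J1=10  J2=8  J3=33  J4=43  J5=3  J6=12  J7=18  J8=25
Turnaround = completion − arrival: J1=4, J2=6, J3=26, J4=35, J5=3, J6=4, J7=11, J8=23
Total turnaround = 4 + 6 + 26 + 35 + 3 + 4 + 11 + 23 = 112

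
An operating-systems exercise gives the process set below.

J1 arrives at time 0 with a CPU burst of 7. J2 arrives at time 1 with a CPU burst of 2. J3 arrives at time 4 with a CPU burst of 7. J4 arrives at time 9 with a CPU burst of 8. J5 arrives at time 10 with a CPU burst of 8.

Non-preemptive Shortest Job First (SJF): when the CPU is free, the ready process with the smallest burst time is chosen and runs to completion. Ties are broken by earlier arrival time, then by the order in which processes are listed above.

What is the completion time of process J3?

Timeline: | J1 0-7 | J2 7-9 | J3 9-16 | J4 16-24 | J5 24-32 |
Completion: J1=7  J2=9  J3=16  J4=24  J5=32
Turnaround (C−A): J1=7  J2=8  J3=12  J4=15  J5=22

16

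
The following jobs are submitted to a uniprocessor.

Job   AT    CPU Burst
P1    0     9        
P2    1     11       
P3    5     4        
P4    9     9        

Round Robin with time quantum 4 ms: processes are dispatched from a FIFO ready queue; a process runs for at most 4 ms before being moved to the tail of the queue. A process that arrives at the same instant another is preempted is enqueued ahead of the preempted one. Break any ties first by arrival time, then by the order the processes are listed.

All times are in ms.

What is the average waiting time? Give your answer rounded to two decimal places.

13.50

Schedule: | P1 0-4 | P2 4-8 | P1 8-12 | P3 12-16 | P2 16-20 | P4 20-24 | P1 24-25 | P2 25-28 | P4 28-33 |
Completion: P1=25  P2=28  P3=16  P4=33
Waiting times: P1=16, P2=16, P3=7, P4=15
Average waiting = (16+16+7+15) / 4 = 54/4 = 13.50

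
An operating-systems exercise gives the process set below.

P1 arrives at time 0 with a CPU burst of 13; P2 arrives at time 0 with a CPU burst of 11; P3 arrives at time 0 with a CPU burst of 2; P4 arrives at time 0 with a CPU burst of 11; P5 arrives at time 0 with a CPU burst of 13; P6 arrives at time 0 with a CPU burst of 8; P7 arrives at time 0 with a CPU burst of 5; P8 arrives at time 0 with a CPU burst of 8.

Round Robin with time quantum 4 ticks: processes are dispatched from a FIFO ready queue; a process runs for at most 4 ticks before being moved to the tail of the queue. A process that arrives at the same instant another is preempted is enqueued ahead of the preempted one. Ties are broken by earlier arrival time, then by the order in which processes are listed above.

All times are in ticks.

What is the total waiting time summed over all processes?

363

Schedule: | P1 0-4 | P2 4-8 | P3 8-10 | P4 10-14 | P5 14-18 | P6 18-22 | P7 22-26 | P8 26-30 | P1 30-34 | P2 34-38 | P4 38-42 | P5 42-46 | P6 46-50 | P7 50-51 | P8 51-55 | P1 55-59 | P2 59-62 | P4 62-65 | P5 65-69 | P1 69-70 | P5 70-71 |
Completion: P1=70  P2=62  P3=10  P4=65  P5=71  P6=50  P7=51  P8=55
Turnaround (C−A): P1=70  P2=62  P3=10  P4=65  P5=71  P6=50  P7=51  P8=55
Waiting = turnaround − burst: P1=57, P2=51, P3=8, P4=54, P5=58, P6=42, P7=46, P8=47
Total waiting = 57 + 51 + 8 + 54 + 58 + 42 + 46 + 47 = 363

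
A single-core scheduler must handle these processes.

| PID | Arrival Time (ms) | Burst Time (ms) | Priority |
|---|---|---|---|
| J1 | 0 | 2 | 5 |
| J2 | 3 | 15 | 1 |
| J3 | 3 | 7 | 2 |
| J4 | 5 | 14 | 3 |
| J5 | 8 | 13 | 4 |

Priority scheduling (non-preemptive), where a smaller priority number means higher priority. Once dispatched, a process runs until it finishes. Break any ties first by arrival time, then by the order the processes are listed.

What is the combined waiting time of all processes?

Gantt: | J1 0-2 | idle 2-3 | J2 3-18 | J3 18-25 | J4 25-39 | J5 39-52 |
Completion: J1=2  J2=18  J3=25  J4=39  J5=52
Turnaround (C−A): J1=2  J2=15  J3=22  J4=34  J5=44
Waiting = turnaround − burst: J1=0, J2=0, J3=15, J4=20, J5=31
Total waiting = 0 + 0 + 15 + 20 + 31 = 66

66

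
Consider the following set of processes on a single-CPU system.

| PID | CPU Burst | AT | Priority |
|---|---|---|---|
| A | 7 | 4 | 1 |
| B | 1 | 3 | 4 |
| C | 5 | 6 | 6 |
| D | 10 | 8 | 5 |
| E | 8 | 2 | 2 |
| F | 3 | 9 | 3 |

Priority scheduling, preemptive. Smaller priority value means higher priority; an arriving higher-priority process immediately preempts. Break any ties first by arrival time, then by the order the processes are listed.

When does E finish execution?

Schedule: | idle 0-2 | E 2-4 | A 4-11 | E 11-17 | F 17-20 | B 20-21 | D 21-31 | C 31-36 |
Completion: A=11  B=21  C=36  D=31  E=17  F=20
Turnaround (C−A): A=7  B=18  C=30  D=23  E=15  F=11

17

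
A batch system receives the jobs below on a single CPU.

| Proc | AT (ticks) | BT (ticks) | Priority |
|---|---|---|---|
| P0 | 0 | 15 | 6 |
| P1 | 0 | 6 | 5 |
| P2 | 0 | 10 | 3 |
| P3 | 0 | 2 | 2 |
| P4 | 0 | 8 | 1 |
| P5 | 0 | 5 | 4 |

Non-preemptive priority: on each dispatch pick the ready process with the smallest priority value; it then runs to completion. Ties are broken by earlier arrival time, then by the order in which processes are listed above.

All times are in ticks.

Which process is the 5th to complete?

P1

Schedule: | P4 0-8 | P3 8-10 | P2 10-20 | P5 20-25 | P1 25-31 | P0 31-46 |
Completion: P0=46  P1=31  P2=20  P3=10  P4=8  P5=25
Turnaround (C−A): P0=46  P1=31  P2=20  P3=10  P4=8  P5=25
Finish order: P4 → P3 → P2 → P5 → P1 → P0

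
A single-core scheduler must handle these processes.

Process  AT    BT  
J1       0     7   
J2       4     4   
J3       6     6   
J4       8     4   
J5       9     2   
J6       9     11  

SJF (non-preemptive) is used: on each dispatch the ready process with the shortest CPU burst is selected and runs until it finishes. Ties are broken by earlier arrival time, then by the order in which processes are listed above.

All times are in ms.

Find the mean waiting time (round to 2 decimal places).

Timeline: | J1 0-7 | J2 7-11 | J5 11-13 | J4 13-17 | J3 17-23 | J6 23-34 |
Completion: J1=7  J2=11  J3=23  J4=17  J5=13  J6=34
Turnaround (C−A): J1=7  J2=7  J3=17  J4=9  J5=4  J6=25
Waiting times: J1=0, J2=3, J3=11, J4=5, J5=2, J6=14
Average waiting = (0+3+11+5+2+14) / 6 = 35/6 = 5.83

5.83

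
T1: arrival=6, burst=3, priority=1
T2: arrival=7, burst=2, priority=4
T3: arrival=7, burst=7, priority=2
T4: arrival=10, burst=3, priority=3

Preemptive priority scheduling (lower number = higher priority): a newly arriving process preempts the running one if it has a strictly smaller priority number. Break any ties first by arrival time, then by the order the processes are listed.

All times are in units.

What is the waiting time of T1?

0

Timeline: | idle 0-6 | T1 6-9 | T3 9-16 | T4 16-19 | T2 19-21 |
Completion: T1=9  T2=21  T3=16  T4=19
Waiting(T1) = turnaround − burst = 3 − 3 = 0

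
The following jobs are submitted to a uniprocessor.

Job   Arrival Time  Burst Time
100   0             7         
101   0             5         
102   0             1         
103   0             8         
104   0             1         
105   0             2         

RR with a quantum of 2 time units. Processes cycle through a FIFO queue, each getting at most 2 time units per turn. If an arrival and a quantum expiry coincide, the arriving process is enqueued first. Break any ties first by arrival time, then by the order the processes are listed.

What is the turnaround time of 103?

24

Timeline: | 100 0-2 | 101 2-4 | 102 4-5 | 103 5-7 | 104 7-8 | 105 8-10 | 100 10-12 | 101 12-14 | 103 14-16 | 100 16-18 | 101 18-19 | 103 19-21 | 100 21-22 | 103 22-24 |
Completion: 100=22  101=19  102=5  103=24  104=8  105=10
Turnaround (C−A): 100=22  101=19  102=5  103=24  104=8  105=10
Turnaround(103) = completion − arrival = 24 − 0 = 24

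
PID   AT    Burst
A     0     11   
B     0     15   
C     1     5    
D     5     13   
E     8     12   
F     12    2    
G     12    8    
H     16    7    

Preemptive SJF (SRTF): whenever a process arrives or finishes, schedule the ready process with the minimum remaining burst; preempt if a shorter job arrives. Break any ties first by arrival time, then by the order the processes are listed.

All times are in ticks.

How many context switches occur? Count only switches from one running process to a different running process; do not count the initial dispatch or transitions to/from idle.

9

Gantt: | A 0-1 | C 1-6 | A 6-12 | F 12-14 | A 14-18 | H 18-25 | G 25-33 | E 33-45 | D 45-58 | B 58-73 |
Completion: A=18  B=73  C=6  D=58  E=45  F=14  G=33  H=25
Turnaround (C−A): A=18  B=73  C=5  D=53  E=37  F=2  G=21  H=9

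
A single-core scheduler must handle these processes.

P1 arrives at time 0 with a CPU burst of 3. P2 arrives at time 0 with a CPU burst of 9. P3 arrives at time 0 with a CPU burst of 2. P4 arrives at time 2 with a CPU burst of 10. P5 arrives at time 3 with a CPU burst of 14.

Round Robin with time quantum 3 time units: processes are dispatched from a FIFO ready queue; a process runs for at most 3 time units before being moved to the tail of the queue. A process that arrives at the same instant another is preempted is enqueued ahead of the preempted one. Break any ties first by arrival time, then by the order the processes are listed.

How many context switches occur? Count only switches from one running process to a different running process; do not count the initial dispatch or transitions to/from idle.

Schedule: | P1 0-3 | P2 3-6 | P3 6-8 | P4 8-11 | P5 11-14 | P2 14-17 | P4 17-20 | P5 20-23 | P2 23-26 | P4 26-29 | P5 29-32 | P4 32-33 | P5 33-38 |
Completion: P1=3  P2=26  P3=8  P4=33  P5=38

12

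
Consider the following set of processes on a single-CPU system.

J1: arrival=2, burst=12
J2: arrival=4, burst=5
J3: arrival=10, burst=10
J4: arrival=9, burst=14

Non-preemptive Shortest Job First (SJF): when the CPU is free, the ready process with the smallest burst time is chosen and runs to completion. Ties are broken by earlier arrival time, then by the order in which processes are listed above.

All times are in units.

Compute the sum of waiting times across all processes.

Gantt: | idle 0-2 | J1 2-14 | J2 14-19 | J3 19-29 | J4 29-43 |
Completion: J1=14  J2=19  J3=29  J4=43
Waiting = turnaround − burst: J1=0, J2=10, J3=9, J4=20
Total waiting = 0 + 10 + 9 + 20 = 39

39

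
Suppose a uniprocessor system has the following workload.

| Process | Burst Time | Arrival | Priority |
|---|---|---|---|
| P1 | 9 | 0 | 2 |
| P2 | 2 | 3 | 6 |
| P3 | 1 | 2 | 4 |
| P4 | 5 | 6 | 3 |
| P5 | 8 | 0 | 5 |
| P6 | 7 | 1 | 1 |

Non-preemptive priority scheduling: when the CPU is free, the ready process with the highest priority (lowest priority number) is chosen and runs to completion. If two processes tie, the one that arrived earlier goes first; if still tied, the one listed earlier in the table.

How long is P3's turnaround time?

Gantt: | P1 0-9 | P6 9-16 | P4 16-21 | P3 21-22 | P5 22-30 | P2 30-32 |
Completion: P1=9  P2=32  P3=22  P4=21  P5=30  P6=16
Turnaround (C−A): P1=9  P2=29  P3=20  P4=15  P5=30  P6=15
Turnaround(P3) = completion − arrival = 22 − 2 = 20

20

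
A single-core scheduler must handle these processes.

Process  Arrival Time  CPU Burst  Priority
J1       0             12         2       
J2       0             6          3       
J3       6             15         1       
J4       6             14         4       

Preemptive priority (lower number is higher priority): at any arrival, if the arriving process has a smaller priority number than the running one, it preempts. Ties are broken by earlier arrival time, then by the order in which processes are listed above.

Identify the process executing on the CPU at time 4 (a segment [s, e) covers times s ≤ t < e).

Timeline: | J1 0-6 | J3 6-21 | J1 21-27 | J2 27-33 | J4 33-47 |
Completion: J1=27  J2=33  J3=21  J4=47
Turnaround (C−A): J1=27  J2=33  J3=15  J4=41

J1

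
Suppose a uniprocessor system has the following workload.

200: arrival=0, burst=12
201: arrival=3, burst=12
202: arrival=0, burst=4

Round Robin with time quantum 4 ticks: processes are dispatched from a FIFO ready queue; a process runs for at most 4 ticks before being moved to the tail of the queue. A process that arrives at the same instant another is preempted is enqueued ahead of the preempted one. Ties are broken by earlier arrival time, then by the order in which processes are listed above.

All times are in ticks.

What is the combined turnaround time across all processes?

Schedule: | 200 0-4 | 202 4-8 | 201 8-12 | 200 12-16 | 201 16-20 | 200 20-24 | 201 24-28 |
Completion: 200=24  201=28  202=8
Turnaround (C−A): 200=24  201=25  202=8
Turnaround = completion − arrival: 200=24, 201=25, 202=8
Total turnaround = 24 + 25 + 8 = 57

57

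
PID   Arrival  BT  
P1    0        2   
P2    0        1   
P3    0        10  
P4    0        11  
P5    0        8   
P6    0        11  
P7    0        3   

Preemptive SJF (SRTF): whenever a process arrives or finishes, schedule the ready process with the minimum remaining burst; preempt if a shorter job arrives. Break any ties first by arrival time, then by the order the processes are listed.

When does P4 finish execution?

Gantt: | P2 0-1 | P1 1-3 | P7 3-6 | P5 6-14 | P3 14-24 | P4 24-35 | P6 35-46 |
Completion: P1=3  P2=1  P3=24  P4=35  P5=14  P6=46  P7=6
Turnaround (C−A): P1=3  P2=1  P3=24  P4=35  P5=14  P6=46  P7=6

35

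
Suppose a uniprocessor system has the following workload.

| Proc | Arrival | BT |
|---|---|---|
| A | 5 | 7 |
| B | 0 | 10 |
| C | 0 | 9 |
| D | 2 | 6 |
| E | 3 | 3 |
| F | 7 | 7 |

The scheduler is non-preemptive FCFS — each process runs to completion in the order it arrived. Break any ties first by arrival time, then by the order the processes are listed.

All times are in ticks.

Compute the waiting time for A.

23

Schedule: | B 0-10 | C 10-19 | D 19-25 | E 25-28 | A 28-35 | F 35-42 |
Completion: A=35  B=10  C=19  D=25  E=28  F=42
Turnaround (C−A): A=30  B=10  C=19  D=23  E=25  F=35
Waiting(A) = turnaround − burst = 30 − 7 = 23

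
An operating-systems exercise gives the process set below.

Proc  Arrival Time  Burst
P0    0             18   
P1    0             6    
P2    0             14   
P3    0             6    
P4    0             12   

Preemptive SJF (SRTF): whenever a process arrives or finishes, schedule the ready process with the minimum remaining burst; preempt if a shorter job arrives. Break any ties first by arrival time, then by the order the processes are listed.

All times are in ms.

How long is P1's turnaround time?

6

Gantt: | P1 0-6 | P3 6-12 | P4 12-24 | P2 24-38 | P0 38-56 |
Completion: P0=56  P1=6  P2=38  P3=12  P4=24
Turnaround (C−A): P0=56  P1=6  P2=38  P3=12  P4=24
Turnaround(P1) = completion − arrival = 6 − 0 = 6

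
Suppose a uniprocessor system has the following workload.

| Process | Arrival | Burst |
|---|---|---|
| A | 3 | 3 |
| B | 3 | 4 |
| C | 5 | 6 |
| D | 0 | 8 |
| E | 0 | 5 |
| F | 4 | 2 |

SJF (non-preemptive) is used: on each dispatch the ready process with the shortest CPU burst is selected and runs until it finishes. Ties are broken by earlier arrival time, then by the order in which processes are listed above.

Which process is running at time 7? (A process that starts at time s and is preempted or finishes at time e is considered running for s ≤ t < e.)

Schedule: | E 0-5 | F 5-7 | A 7-10 | B 10-14 | C 14-20 | D 20-28 |
Completion: A=10  B=14  C=20  D=28  E=5  F=7

A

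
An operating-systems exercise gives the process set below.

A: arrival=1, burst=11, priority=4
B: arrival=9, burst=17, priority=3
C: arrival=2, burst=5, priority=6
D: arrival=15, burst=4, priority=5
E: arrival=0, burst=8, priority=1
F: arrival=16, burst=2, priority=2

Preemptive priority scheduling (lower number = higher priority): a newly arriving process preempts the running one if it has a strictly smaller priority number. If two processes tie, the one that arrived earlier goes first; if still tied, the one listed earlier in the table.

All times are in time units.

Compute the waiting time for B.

Gantt: | E 0-8 | A 8-9 | B 9-16 | F 16-18 | B 18-28 | A 28-38 | D 38-42 | C 42-47 |
Completion: A=38  B=28  C=47  D=42  E=8  F=18
Turnaround (C−A): A=37  B=19  C=45  D=27  E=8  F=2
Waiting(B) = turnaround − burst = 19 − 17 = 2

2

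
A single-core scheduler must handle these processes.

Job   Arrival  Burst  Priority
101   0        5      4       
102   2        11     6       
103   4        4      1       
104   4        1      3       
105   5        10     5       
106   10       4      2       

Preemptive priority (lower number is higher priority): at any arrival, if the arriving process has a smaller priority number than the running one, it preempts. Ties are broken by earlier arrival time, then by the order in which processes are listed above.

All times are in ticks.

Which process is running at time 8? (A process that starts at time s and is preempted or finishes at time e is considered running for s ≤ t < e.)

104

Gantt: | 101 0-4 | 103 4-8 | 104 8-9 | 101 9-10 | 106 10-14 | 105 14-24 | 102 24-35 |
Completion: 101=10  102=35  103=8  104=9  105=24  106=14
Turnaround (C−A): 101=10  102=33  103=4  104=5  105=19  106=4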